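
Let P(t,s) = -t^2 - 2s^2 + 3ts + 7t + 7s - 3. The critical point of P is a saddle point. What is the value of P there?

∂P/∂t = -2t + 3s + 7 = 0 and ∂P/∂s = 3t - 4s + 7 = 0, so (t, s) = (-49, -35).
The Hessian has P_{tt} = -2, P_{ss} = -4, P_{ts} = 3, giving D = -1 < 0, so the point is a saddle point.
P(-49, -35) = -297.

-297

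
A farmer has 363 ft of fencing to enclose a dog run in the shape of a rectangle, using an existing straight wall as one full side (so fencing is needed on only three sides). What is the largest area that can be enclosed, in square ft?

Let the sides perpendicular to the wall have length x and the parallel side y, so 2x + y = 363 and the area is A = xy = x(363 − 2x).
A'(x) = 363 − 4x = 0 gives x = 363/4, and A''(x) = −4 < 0 confirms a maximum.
Then y = 363 − 2·363/4 = 363/2 and A = 131769/8.

131769/8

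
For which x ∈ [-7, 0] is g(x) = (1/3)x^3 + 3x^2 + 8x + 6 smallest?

g'(x) = x^2 + 6x + 8, which vanishes at x = -4 and x = -2.
Compare values at every candidate in [-7, 0]: g(-7) = -52/3,  g(-4) = 2/3,  g(-2) = -2/3,  g(0) = 6.
So the minimum is g(-7) = -52/3.

-7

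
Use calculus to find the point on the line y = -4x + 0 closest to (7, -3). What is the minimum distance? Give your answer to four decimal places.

Minimize D(x)^2 = (x - 7)^2 + (-4x + 3)^2.
d/dx[D^2] = 2(x - 7) + 2·(-4)·(-4x + 3) = 0 ⇒ x = 19/17.
Then y = -76/17 and the distance is √(625/17) ≈ 6.0634.

6.0634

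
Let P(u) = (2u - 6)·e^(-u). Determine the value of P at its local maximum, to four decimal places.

Differentiating with the product rule gives P'(u) = (-2u + 8)·e^(-u). Since e^(-u) > 0, the only critical point is u = 4.
P''(4) has the same sign as -2 < 0, so this is a local maximum.
P(4) = (2)·e^(-4) ≈ 0.0366.

0.0366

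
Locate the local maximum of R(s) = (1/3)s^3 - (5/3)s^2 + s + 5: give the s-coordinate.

Critical points: R'(s) = s^2 - (10/3)s + 1 vanishes at s = 1/3, 3.
Since R''(s) = 2s - 10/3, we get R''(1/3) = -8/3 < 0 ⇒ local maximum; R''(3) = 8/3 > 0 ⇒ local minimum.
So the local maximum value is R(1/3) = 418/81.

1/3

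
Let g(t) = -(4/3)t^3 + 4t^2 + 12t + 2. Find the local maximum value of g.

Critical points: g'(t) = -4t^2 + 8t + 12 vanishes at t = -1, 3.
Second-derivative test with g''(t) = -8t + 8: g''(-1) = 16 > 0 ⇒ local minimum; g''(3) = -16 < 0 ⇒ local maximum.
The local maximum is g(3) = 38.

38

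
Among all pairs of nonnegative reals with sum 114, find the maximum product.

With x + y = 114, the product is P(x) = x(114 − x).
P'(x) = 114 − 2x = 0 gives x = 57; P'' = −2 < 0, so this is the maximum.
P = 57·57 = 3249.

3249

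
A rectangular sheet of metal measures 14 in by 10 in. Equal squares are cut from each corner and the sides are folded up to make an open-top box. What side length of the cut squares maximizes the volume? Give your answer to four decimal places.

1.9183

With cut size x, the volume is V(x) = x(14 − 2x)(10 − 2x) for 0 < x < 5.
V'(x) = 12x^2 − 96x + 140. Setting V'(x) = 0 gives x ≈ 1.9183 (the root in (0, 5)).
V''(x) = 24x − 96 is negative there, so this is the maximum; V ≈ 120.1644.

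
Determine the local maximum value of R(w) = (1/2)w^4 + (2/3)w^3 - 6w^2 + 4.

4

R'(w) = 2w^3 + 2w^2 - 12w. Setting R'(w) = 0 gives w ∈ {-3, 0, 2}.
Since R''(w) = 6w^2 + 4w - 12, we get R''(-3) = 30 > 0 ⇒ local minimum; R''(0) = -12 < 0 ⇒ local maximum; R''(2) = 20 > 0 ⇒ local minimum.
Thus R has its local maximum at w = 0, with value 4.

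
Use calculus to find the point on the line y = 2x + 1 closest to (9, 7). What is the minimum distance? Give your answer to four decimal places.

5.3666

Minimize D(x)^2 = (x - 9)^2 + (2x - 6)^2.
d/dx[D^2] = 2(x - 9) + 2·2·(2x - 6) = 0 ⇒ x = 21/5.
Then y = 47/5 and the distance is √(144/5) ≈ 5.3666.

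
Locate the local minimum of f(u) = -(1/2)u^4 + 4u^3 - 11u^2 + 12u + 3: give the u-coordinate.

2

f'(u) = -2u^3 + 12u^2 - 22u + 12 = 0 at u = 1, 2, 3.
Since f''(u) = -6u^2 + 24u - 22, we get f''(1) = -4 < 0 ⇒ local maximum; f''(2) = 2 > 0 ⇒ local minimum; f''(3) = -4 < 0 ⇒ local maximum.
The local minimum is f(2) = 7.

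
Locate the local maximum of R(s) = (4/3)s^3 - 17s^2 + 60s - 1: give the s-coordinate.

R'(s) = 4s^2 - 34s + 60. Setting R'(s) = 0 gives s ∈ {5/2, 6}.
R''(s) = 8s - 34. R''(5/2) = -14 < 0 ⇒ local maximum; R''(6) = 14 > 0 ⇒ local minimum.
So the local maximum value is R(5/2) = 763/12.

5/2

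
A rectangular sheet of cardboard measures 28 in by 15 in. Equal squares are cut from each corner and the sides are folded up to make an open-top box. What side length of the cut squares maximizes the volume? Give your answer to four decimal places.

3.1218

With cut size x, the volume is V(x) = x(28 − 2x)(15 − 2x) for 0 < x < 7.5.
V'(x) = 12x^2 − 172x + 420. Setting V'(x) = 0 gives x ≈ 3.1218 (the root in (0, 7.5)).
V''(x) = 24x − 172 is negative there, so this is the maximum; V ≈ 594.7271.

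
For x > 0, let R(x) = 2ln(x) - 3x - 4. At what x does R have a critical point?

R'(x) = 2/x − 3 = 0 gives x = 2/3.
R''(x) = -2/x², which is negative for x > 0, so this is a local maximum.
R(2/3) = 2·ln(2/3) - 2 - 4 ≈ -6.8109.

2/3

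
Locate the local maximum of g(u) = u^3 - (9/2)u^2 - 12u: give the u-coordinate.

-1

Critical points: g'(u) = 3u^2 - 9u - 12 vanishes at u = -1, 4.
g''(u) = 6u - 9. g''(-1) = -15 < 0 ⇒ local maximum; g''(4) = 15 > 0 ⇒ local minimum.
Thus g has its local maximum at u = -1, with value 13/2.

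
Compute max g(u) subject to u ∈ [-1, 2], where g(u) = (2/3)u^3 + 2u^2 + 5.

55/3

Differentiating, g'(u) = 2u^2 + 4u; whose only zero in [-1, 2] is u = 0.
Evaluating at the critical points and endpoints: g(-1) = 19/3; g(0) = 5; g(2) = 55/3.
The maximum over the interval is 55/3, attained at u = 2.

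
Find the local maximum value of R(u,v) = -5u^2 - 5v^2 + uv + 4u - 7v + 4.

7

∂R/∂u = -10u + v + 4 = 0 and ∂R/∂v = u - 10v - 7 = 0, so (u, v) = (1/3, -2/3).
The Hessian has R_{uu} = -10, R_{vv} = -10, R_{uv} = 1, giving D = 99 > 0 with R_{uu} < 0, so the point is a local maximum.
R(1/3, -2/3) = 7.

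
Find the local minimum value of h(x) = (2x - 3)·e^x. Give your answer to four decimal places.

h'(x) = 2·e^x + (2x - 3)·1·e^x = (2x - 1)·e^x. Since e^x > 0, the only critical point is x = 1/2.
h''(1/2) has the same sign as 2 > 0, so this is a local minimum.
h(1/2) = (-2)·e^(1/2) ≈ -3.2974.

-3.2974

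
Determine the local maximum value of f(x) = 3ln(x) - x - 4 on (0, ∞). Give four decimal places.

-3.7042

f'(x) = 3/x − 1 = 0 gives x = 3.
f''(x) = -3/x², which is negative for x > 0, so this is a local maximum.
f(3) = 3·ln(3) - 3 - 4 ≈ -3.7042.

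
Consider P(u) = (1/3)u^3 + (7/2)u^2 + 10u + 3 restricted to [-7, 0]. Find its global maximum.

The derivative is u^2 + 7u + 10, which vanishes at u = -5 and u = -2.
Candidates: P(-7) = -59/6; P(-5) = -7/6; P(-2) = -17/3; P(0) = 3.
Hence the absolute maximum is 3 at u = 0.

3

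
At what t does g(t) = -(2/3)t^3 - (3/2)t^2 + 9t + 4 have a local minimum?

Critical points: g'(t) = -2t^2 - 3t + 9 vanishes at t = -3, 3/2.
Since g''(t) = -4t - 3, we get g''(-3) = 9 > 0 ⇒ local minimum; g''(3/2) = -9 < 0 ⇒ local maximum.
So the local minimum value is g(-3) = -37/2.

-3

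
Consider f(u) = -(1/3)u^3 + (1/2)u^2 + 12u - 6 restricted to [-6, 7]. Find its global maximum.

Differentiating, f'(u) = -u^2 + u + 12; which vanishes at u = -3 and u = 4.
Candidates: f(-6) = 12; f(-3) = -57/2; f(4) = 86/3; f(7) = -71/6.
The maximum over the interval is 86/3, attained at u = 4.

86/3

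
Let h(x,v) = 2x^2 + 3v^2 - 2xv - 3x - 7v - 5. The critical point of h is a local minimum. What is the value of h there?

∂h/∂x = 4x - 2v - 3 = 0 and ∂h/∂v = -2x + 6v - 7 = 0, so (x, v) = (8/5, 17/10).
The Hessian has h_{xx} = 4, h_{vv} = 6, h_{xv} = -2, giving D = 20 > 0 with h_{xx} > 0, so the point is a local minimum.
h(8/5, 17/10) = -267/20.

-267/20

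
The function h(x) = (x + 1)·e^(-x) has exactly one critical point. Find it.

By the product rule, h'(x) = (-x)·e^(-x). Since e^(-x) > 0, the only critical point is x = 0.
h''(0) has the same sign as -1 < 0, so this is a local maximum.
h(0) = (1)·e^(0) ≈ 1.0000.

0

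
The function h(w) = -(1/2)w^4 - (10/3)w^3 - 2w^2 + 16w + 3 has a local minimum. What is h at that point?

-55/3

h'(w) = -2w^3 - 10w^2 - 4w + 16. Setting h'(w) = 0 gives w ∈ {-4, -2, 1}.
Since h''(w) = -6w^2 - 20w - 4, we get h''(-4) = -20 < 0 ⇒ local maximum; h''(-2) = 12 > 0 ⇒ local minimum; h''(1) = -30 < 0 ⇒ local maximum.
Thus h has its local minimum at w = -2, with value -55/3.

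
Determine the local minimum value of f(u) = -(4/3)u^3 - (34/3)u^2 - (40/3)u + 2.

f'(u) = -4u^2 - (68/3)u - 40/3. Setting f'(u) = 0 gives u ∈ {-5, -2/3}.
f''(u) = -8u - 68/3. f''(-5) = 52/3 > 0 ⇒ local minimum; f''(-2/3) = -52/3 < 0 ⇒ local maximum.
The local minimum is f(-5) = -48.

-48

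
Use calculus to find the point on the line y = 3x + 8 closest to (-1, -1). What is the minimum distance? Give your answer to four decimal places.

1.8974

Minimize D(x)^2 = (x + 1)^2 + (3x + 9)^2.
d/dx[D^2] = 2(x + 1) + 2·3·(3x + 9) = 0 ⇒ x = -14/5.
Then y = -2/5 and the distance is √(18/5) ≈ 1.8974.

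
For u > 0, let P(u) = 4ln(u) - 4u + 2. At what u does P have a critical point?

1

P'(u) = 4/u − 4 = 0 gives u = 1.
P''(u) = -4/u², which is negative for u > 0, so this is a local maximum.
P(1) = 4·ln(1) - 4 + 2 ≈ -2.0000.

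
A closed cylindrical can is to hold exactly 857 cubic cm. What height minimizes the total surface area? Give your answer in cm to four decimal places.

With radius r and height h, πr²h = 857 so h = 857/(πr²), and S(r) = 2πr² + 2πrh = 2πr² + 2·857/r.
S'(r) = 4πr − 2·857/r² = 0 ⇒ r³ = 857/(2π), so r ≈ 5.1475 and h = 2r ≈ 10.2951.
S''(r) = 4π + 4·857/r³ > 0, so this is the minimum; S ≈ 499.4612.

10.2951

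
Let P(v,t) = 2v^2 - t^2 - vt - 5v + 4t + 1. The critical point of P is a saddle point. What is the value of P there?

∂P/∂v = 4v - t - 5 = 0 and ∂P/∂t = -v - 2t + 4 = 0, so (v, t) = (14/9, 11/9).
The Hessian has P_{vv} = 4, P_{tt} = -2, P_{vt} = -1, giving D = -9 < 0, so the point is a saddle point.
P(14/9, 11/9) = -4/9.

-4/9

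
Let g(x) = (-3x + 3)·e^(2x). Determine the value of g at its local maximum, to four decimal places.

4.0774

By the product rule, g'(x) = (-6x + 3)·e^(2x). Since e^(2x) > 0, the only critical point is x = 1/2.
g''(1/2) has the same sign as -6 < 0, so this is a local maximum.
g(1/2) = (3/2)·e^(1) ≈ 4.0774.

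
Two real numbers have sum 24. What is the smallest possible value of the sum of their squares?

With a + b = 24, a^2 + b^2 = a^2 + (24 − a)^2.
The derivative 2a − 2(24 − a) = 4a − 48 vanishes at a = 12; second derivative 4 > 0, a minimum.
The minimum is 2·(12)^2 = 288.

288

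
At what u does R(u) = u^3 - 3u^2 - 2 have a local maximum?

R'(u) = 3u^2 - 6u = 0 at u = 0, 2.
Since R''(u) = 6u - 6, we get R''(0) = -6 < 0 ⇒ local maximum; R''(2) = 6 > 0 ⇒ local minimum.
The local maximum is R(0) = -2.

0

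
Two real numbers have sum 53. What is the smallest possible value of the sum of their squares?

With a + b = 53, a^2 + b^2 = a^2 + (53 − a)^2.
The derivative 2a − 2(53 − a) = 4a − 106 vanishes at a = 53/2; second derivative 4 > 0, a minimum.
The minimum is 2·(53/2)^2 = 2809/2.

2809/2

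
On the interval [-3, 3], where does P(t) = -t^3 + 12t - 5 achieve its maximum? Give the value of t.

Differentiating, P'(t) = -3t^2 + 12; which vanishes at t = -2 and t = 2.
Compare values at every candidate in [-3, 3]: P(-3) = -14; P(-2) = -21; P(2) = 11; P(3) = 4.
So the maximum is P(2) = 11.

2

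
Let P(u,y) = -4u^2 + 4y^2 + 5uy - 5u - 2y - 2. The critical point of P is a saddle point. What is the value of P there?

∂P/∂u = -8u + 5y - 5 = 0 and ∂P/∂y = 5u + 8y - 2 = 0, so (u, y) = (-30/89, 41/89).
The Hessian has P_{uu} = -8, P_{yy} = 8, P_{uy} = 5, giving D = -89 < 0, so the point is a saddle point.
P(-30/89, 41/89) = -144/89.

-144/89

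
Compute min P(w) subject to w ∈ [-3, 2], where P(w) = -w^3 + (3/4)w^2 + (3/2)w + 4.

The derivative is -3w^2 + (3/2)w + 3/2, which vanishes at w = -1/2 and w = 1.
Compare values at every candidate in [-3, 2]: P(-3) = 133/4,  P(-1/2) = 57/16,  P(1) = 21/4,  P(2) = 2.
Hence the absolute minimum is 2 at w = 2.

2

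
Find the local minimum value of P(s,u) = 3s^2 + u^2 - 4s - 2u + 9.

∂P/∂s = 6s - 4 = 0 and ∂P/∂u = 2u - 2 = 0, so (s, u) = (2/3, 1).
The Hessian has P_{ss} = 6, P_{uu} = 2, P_{su} = 0, giving D = 12 > 0 with P_{ss} > 0, so the point is a local minimum.
P(2/3, 1) = 20/3.

20/3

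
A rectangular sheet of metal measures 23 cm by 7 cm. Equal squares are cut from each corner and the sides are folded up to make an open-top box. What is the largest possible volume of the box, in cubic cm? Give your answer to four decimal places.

With cut size x, the volume is V(x) = x(23 − 2x)(7 − 2x) for 0 < x < 3.5.
V'(x) = 12x^2 − 120x + 161. Setting V'(x) = 0 gives x ≈ 1.5966 (the root in (0, 3.5)).
V''(x) = 24x − 120 is negative there, so this is the maximum; V ≈ 120.3845.

120.3845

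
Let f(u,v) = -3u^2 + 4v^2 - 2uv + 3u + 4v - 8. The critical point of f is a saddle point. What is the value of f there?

-101/13

∂f/∂u = -6u - 2v + 3 = 0 and ∂f/∂v = -2u + 8v + 4 = 0, so (u, v) = (8/13, -9/26).
The Hessian has f_{uu} = -6, f_{vv} = 8, f_{uv} = -2, giving D = -52 < 0, so the point is a saddle point.
f(8/13, -9/26) = -101/13.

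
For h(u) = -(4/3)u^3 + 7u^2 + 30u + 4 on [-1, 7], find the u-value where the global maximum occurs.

The derivative is -4u^2 + 14u + 30, whose only zero in [-1, 7] is u = 5.
Compare values at every candidate in [-1, 7]: h(-1) = -53/3, h(5) = 487/3, h(7) = 299/3.
Hence the absolute maximum is 487/3 at u = 5.

5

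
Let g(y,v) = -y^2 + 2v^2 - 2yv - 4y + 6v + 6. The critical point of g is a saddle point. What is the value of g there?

5/3

∂g/∂y = -2y - 2v - 4 = 0 and ∂g/∂v = -2y + 4v + 6 = 0, so (y, v) = (-1/3, -5/3).
The Hessian has g_{yy} = -2, g_{vv} = 4, g_{yv} = -2, giving D = -12 < 0, so the point is a saddle point.
g(-1/3, -5/3) = 5/3.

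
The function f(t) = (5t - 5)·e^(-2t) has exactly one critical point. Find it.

f'(t) = 5·e^(-2t) + (5t - 5)·(-2)·e^(-2t) = (-10t + 15)·e^(-2t). Since e^(-2t) > 0, the only critical point is t = 3/2.
f''(3/2) has the same sign as -10 < 0, so this is a local maximum.
f(3/2) = (5/2)·e^(-3) ≈ 0.1245.

3/2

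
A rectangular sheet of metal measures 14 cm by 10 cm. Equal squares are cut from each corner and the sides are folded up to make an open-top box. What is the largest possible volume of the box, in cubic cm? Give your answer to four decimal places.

With cut size x, the volume is V(x) = x(14 − 2x)(10 − 2x) for 0 < x < 5.
V'(x) = 12x^2 − 96x + 140. Setting V'(x) = 0 gives x ≈ 1.9183 (the root in (0, 5)).
V''(x) = 24x − 96 is negative there, so this is the maximum; V ≈ 120.1644.

120.1644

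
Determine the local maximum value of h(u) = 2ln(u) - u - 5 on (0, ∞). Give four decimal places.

h'(u) = 2/u − 1 = 0 gives u = 2.
h''(u) = -2/u², which is negative for u > 0, so this is a local maximum.
h(2) = 2·ln(2) - 2 - 5 ≈ -5.6137.

-5.6137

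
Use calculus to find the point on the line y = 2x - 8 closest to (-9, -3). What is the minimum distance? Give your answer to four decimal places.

Minimize D(x)^2 = (x + 9)^2 + (2x - 5)^2.
d/dx[D^2] = 2(x + 9) + 2·2·(2x - 5) = 0 ⇒ x = 1/5.
Then y = -38/5 and the distance is √(529/5) ≈ 10.2859.

10.2859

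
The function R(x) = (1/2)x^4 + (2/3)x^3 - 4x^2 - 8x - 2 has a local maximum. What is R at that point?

11/6

R'(x) = 2x^3 + 2x^2 - 8x - 8. Setting R'(x) = 0 gives x ∈ {-2, -1, 2}.
Second-derivative test with R''(x) = 6x^2 + 4x - 8: R''(-2) = 8 > 0 ⇒ local minimum; R''(-1) = -6 < 0 ⇒ local maximum; R''(2) = 24 > 0 ⇒ local minimum.
The local maximum is R(-1) = 11/6.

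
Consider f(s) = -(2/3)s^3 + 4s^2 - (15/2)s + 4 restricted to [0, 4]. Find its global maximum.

4

f'(s) = -2s^2 + 8s - 15/2, which vanishes at s = 3/2 and s = 5/2.
Candidates: f(0) = 4, f(3/2) = -1/2, f(5/2) = -1/6, f(4) = -14/3.
So the maximum is f(0) = 4.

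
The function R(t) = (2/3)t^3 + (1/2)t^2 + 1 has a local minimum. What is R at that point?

R'(t) = 2t^2 + t. Setting R'(t) = 0 gives t ∈ {-1/2, 0}.
Since R''(t) = 4t + 1, we get R''(-1/2) = -1 < 0 ⇒ local maximum; R''(0) = 1 > 0 ⇒ local minimum.
Thus R has its local minimum at t = 0, with value 1.

1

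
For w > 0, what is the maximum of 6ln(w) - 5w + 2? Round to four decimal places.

-2.9061

g'(w) = 6/w − 5 = 0 gives w = 6/5.
g''(w) = -6/w², which is negative for w > 0, so this is a local maximum.
g(6/5) = 6·ln(6/5) - 6 + 2 ≈ -2.9061.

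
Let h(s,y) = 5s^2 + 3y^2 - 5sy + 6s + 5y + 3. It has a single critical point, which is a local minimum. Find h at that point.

-278/35

∂h/∂s = 10s - 5y + 6 = 0 and ∂h/∂y = -5s + 6y + 5 = 0, so (s, y) = (-61/35, -16/7).
The Hessian has h_{ss} = 10, h_{yy} = 6, h_{sy} = -5, giving D = 35 > 0 with h_{ss} > 0, so the point is a local minimum.
h(-61/35, -16/7) = -278/35.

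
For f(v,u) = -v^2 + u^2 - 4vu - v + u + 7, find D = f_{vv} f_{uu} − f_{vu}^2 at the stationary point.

∂f/∂v = -2v - 4u - 1 = 0 and ∂f/∂u = -4v + 2u + 1 = 0, so (v, u) = (1/10, -3/10).
The Hessian has f_{vv} = -2, f_{uu} = 2, f_{vu} = -4, giving D = -20 < 0, so the point is a saddle point.
D = (-2)·(2) − (-4)^2 = -20.

-20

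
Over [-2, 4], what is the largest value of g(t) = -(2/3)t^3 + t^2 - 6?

The derivative is -2t^2 + 2t, which vanishes at t = 0 and t = 1.
Compare values at every candidate in [-2, 4]: g(-2) = 10/3,  g(0) = -6,  g(1) = -17/3,  g(4) = -98/3.
The maximum over the interval is 10/3, attained at t = -2.

10/3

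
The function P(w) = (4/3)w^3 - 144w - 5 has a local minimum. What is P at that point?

Critical points: P'(w) = 4w^2 - 144 vanishes at w = -6, 6.
Since P''(w) = 8w, we get P''(-6) = -48 < 0 ⇒ local maximum; P''(6) = 48 > 0 ⇒ local minimum.
So the local minimum value is P(6) = -581.

-581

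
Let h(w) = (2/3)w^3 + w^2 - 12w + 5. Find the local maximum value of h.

32

h'(w) = 2w^2 + 2w - 12. Setting h'(w) = 0 gives w ∈ {-3, 2}.
h''(w) = 4w + 2. h''(-3) = -10 < 0 ⇒ local maximum; h''(2) = 10 > 0 ⇒ local minimum.
The local maximum is h(-3) = 32.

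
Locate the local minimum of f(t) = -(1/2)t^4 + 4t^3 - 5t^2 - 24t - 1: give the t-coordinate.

3

Critical points: f'(t) = -2t^3 + 12t^2 - 10t - 24 vanishes at t = -1, 3, 4.
Since f''(t) = -6t^2 + 24t - 10, we get f''(-1) = -40 < 0 ⇒ local maximum; f''(3) = 8 > 0 ⇒ local minimum; f''(4) = -10 < 0 ⇒ local maximum.
So the local minimum value is f(3) = -101/2.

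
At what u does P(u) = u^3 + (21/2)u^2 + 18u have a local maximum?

-6

P'(u) = 3u^2 + 21u + 18 = 0 at u = -6, -1.
Second-derivative test with P''(u) = 6u + 21: P''(-6) = -15 < 0 ⇒ local maximum; P''(-1) = 15 > 0 ⇒ local minimum.
Thus P has its local maximum at u = -6, with value 54.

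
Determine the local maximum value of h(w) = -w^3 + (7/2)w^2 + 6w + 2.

49/2

h'(w) = -3w^2 + 7w + 6 = 0 at w = -2/3, 3.
Since h''(w) = -6w + 7, we get h''(-2/3) = 11 > 0 ⇒ local minimum; h''(3) = -11 < 0 ⇒ local maximum.
The local maximum is h(3) = 49/2.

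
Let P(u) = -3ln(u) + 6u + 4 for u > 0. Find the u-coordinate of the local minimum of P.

P'(u) = -3/u + 6 = 0 gives u = 1/2.
P''(u) = 3/u², which is positive for u > 0, so this is a local minimum.
P(1/2) = -3·ln(1/2) + 3 + 4 ≈ 9.0794.

1/2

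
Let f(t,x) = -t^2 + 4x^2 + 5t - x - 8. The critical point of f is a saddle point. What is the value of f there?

-29/16

∂f/∂t = -2t + 5 = 0 and ∂f/∂x = 8x - 1 = 0, so (t, x) = (5/2, 1/8).
The Hessian has f_{tt} = -2, f_{xx} = 8, f_{tx} = 0, giving D = -16 < 0, so the point is a saddle point.
f(5/2, 1/8) = -29/16.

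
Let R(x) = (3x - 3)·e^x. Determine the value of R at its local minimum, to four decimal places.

-3.0000

R'(x) = 3·e^x + (3x - 3)·1·e^x = (3x)·e^x. Since e^x > 0, the only critical point is x = 0.
R''(0) has the same sign as 3 > 0, so this is a local minimum.
R(0) = (-3)·e^(0) ≈ -3.0000.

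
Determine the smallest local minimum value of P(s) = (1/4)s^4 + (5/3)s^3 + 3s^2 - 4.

P'(s) = s^3 + 5s^2 + 6s = 0 at s = -3, -2, 0.
Second-derivative test with P''(s) = 3s^2 + 10s + 6: P''(-3) = 3 > 0 ⇒ local minimum; P''(-2) = -2 < 0 ⇒ local maximum; P''(0) = 6 > 0 ⇒ local minimum.
Thus P has its smallest local minimum at s = 0, with value -4.

-4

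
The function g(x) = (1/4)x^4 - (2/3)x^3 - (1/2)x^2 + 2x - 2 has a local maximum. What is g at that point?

-11/12

g'(x) = x^3 - 2x^2 - x + 2. Setting g'(x) = 0 gives x ∈ {-1, 1, 2}.
Second-derivative test with g''(x) = 3x^2 - 4x - 1: g''(-1) = 6 > 0 ⇒ local minimum; g''(1) = -2 < 0 ⇒ local maximum; g''(2) = 3 > 0 ⇒ local minimum.
Thus g has its local maximum at x = 1, with value -11/12.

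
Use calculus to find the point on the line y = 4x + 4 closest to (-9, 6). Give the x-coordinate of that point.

-1/17

Minimize D(x)^2 = (x + 9)^2 + (4x - 2)^2.
d/dx[D^2] = 2(x + 9) + 2·4·(4x - 2) = 0 ⇒ x = -1/17.
Then y = 64/17 and the distance is √(1444/17) ≈ 9.2164.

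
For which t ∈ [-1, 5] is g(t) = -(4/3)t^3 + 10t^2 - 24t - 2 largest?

The derivative is -4t^2 + 20t - 24, which vanishes at t = 2 and t = 3.
Evaluating at the critical points and endpoints: g(-1) = 100/3,  g(2) = -62/3,  g(3) = -20,  g(5) = -116/3.
So the maximum is g(-1) = 100/3.

-1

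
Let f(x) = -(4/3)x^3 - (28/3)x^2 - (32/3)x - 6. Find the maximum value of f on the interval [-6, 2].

10

Differentiating, f'(x) = -4x^2 - (56/3)x - 32/3; which vanishes at x = -4 and x = -2/3.
Evaluating at the critical points and endpoints: f(-6) = 10,  f(-4) = -82/3,  f(-2/3) = -214/81,  f(2) = -226/3.
Hence the absolute maximum is 10 at x = -6.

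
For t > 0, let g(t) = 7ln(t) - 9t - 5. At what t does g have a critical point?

g'(t) = 7/t − 9 = 0 gives t = 7/9.
g''(t) = -7/t², which is negative for t > 0, so this is a local maximum.
g(7/9) = 7·ln(7/9) - 7 - 5 ≈ -13.7592.

7/9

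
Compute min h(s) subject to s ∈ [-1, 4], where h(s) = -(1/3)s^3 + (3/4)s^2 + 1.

The derivative is -s^2 + (3/2)s, which vanishes at s = 0 and s = 3/2.
Candidates: h(-1) = 25/12,  h(0) = 1,  h(3/2) = 25/16,  h(4) = -25/3.
Hence the absolute minimum is -25/3 at s = 4.

-25/3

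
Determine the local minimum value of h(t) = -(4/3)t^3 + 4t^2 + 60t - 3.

h'(t) = -4t^2 + 8t + 60 = 0 at t = -3, 5.
h''(t) = -8t + 8. h''(-3) = 32 > 0 ⇒ local minimum; h''(5) = -32 < 0 ⇒ local maximum.
Thus h has its local minimum at t = -3, with value -111.

-111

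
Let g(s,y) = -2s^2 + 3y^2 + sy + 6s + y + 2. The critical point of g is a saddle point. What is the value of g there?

∂g/∂s = -4s + y + 6 = 0 and ∂g/∂y = s + 6y + 1 = 0, so (s, y) = (7/5, -2/5).
The Hessian has g_{ss} = -4, g_{yy} = 6, g_{sy} = 1, giving D = -25 < 0, so the point is a saddle point.
g(7/5, -2/5) = 6.

6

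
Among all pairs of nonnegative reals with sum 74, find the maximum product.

1369

With x + y = 74, the product is P(x) = x(74 − x).
P'(x) = 74 − 2x = 0 gives x = 37; P'' = −2 < 0, so this is the maximum.
P = 37·37 = 1369.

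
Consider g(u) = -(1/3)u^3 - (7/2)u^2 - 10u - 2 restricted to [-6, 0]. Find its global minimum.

-2

g'(u) = -u^2 - 7u - 10, which vanishes at u = -5 and u = -2.
Evaluating at the critical points and endpoints: g(-6) = 4,  g(-5) = 13/6,  g(-2) = 20/3,  g(0) = -2.
The minimum over the interval is -2, attained at u = 0.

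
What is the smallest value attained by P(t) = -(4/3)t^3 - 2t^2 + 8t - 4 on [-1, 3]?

-34

Differentiating, P'(t) = -4t^2 - 4t + 8; whose only zero in [-1, 3] is t = 1.
Evaluating at the critical points and endpoints: P(-1) = -38/3; P(1) = 2/3; P(3) = -34.
So the minimum is P(3) = -34.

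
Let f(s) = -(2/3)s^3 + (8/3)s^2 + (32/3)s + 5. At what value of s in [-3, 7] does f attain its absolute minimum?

7

f'(s) = -2s^2 + (16/3)s + 32/3, which vanishes at s = -4/3 and s = 4.
Compare values at every candidate in [-3, 7]: f(-3) = 15, f(-4/3) = -235/81, f(4) = 143/3, f(7) = -55/3.
So the minimum is f(7) = -55/3.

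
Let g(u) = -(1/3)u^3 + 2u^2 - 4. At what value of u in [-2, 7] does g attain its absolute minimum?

Differentiating, g'(u) = -u^2 + 4u; which vanishes at u = 0 and u = 4.
Evaluating at the critical points and endpoints: g(-2) = 20/3; g(0) = -4; g(4) = 20/3; g(7) = -61/3.
So the minimum is g(7) = -61/3.

7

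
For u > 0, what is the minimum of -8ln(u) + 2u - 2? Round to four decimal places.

R'(u) = -8/u + 2 = 0 gives u = 4.
R''(u) = 8/u², which is positive for u > 0, so this is a local minimum.
R(4) = -8·ln(4) + 8 - 2 ≈ -5.0904.

-5.0904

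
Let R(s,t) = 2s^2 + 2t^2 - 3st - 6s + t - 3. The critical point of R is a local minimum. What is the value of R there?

-11

∂R/∂s = 4s - 3t - 6 = 0 and ∂R/∂t = -3s + 4t + 1 = 0, so (s, t) = (3, 2).
The Hessian has R_{ss} = 4, R_{tt} = 4, R_{st} = -3, giving D = 7 > 0 with R_{ss} > 0, so the point is a local minimum.
R(3, 2) = -11.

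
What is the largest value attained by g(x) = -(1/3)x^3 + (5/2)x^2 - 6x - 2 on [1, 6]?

g'(x) = -x^2 + 5x - 6, which vanishes at x = 2 and x = 3.
Candidates: g(1) = -35/6, g(2) = -20/3, g(3) = -13/2, g(6) = -20.
So the maximum is g(1) = -35/6.

-35/6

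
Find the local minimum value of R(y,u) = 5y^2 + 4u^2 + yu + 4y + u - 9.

-776/79

∂R/∂y = 10y + u + 4 = 0 and ∂R/∂u = y + 8u + 1 = 0, so (y, u) = (-31/79, -6/79).
The Hessian has R_{yy} = 10, R_{uu} = 8, R_{yu} = 1, giving D = 79 > 0 with R_{yy} > 0, so the point is a local minimum.
R(-31/79, -6/79) = -776/79.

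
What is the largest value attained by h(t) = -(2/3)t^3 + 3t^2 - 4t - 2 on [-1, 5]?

Differentiating, h'(t) = -2t^2 + 6t - 4; which vanishes at t = 1 and t = 2.
Candidates: h(-1) = 17/3, h(1) = -11/3, h(2) = -10/3, h(5) = -91/3.
The maximum over the interval is 17/3, attained at t = -1.

17/3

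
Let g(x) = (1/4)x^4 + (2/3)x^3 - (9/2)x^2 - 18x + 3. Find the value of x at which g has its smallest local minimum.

g'(x) = x^3 + 2x^2 - 9x - 18. Setting g'(x) = 0 gives x ∈ {-3, -2, 3}.
Second-derivative test with g''(x) = 3x^2 + 4x - 9: g''(-3) = 6 > 0 ⇒ local minimum; g''(-2) = -5 < 0 ⇒ local maximum; g''(3) = 30 > 0 ⇒ local minimum.
So the smallest local minimum value is g(3) = -213/4.

3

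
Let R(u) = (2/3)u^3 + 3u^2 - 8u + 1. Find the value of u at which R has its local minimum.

1

R'(u) = 2u^2 + 6u - 8 = 0 at u = -4, 1.
R''(u) = 4u + 6. R''(-4) = -10 < 0 ⇒ local maximum; R''(1) = 10 > 0 ⇒ local minimum.
So the local minimum value is R(1) = -10/3.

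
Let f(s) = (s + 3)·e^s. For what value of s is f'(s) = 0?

-4

Differentiating with the product rule gives f'(s) = (s + 4)·e^s. Since e^s > 0, the only critical point is s = -4.
f''(-4) has the same sign as 1 > 0, so this is a local minimum.
f(-4) = (-1)·e^(-4) ≈ -0.0183.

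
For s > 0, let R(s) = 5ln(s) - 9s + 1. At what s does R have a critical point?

R'(s) = 5/s − 9 = 0 gives s = 5/9.
R''(s) = -5/s², which is negative for s > 0, so this is a local maximum.
R(5/9) = 5·ln(5/9) - 5 + 1 ≈ -6.9389.

5/9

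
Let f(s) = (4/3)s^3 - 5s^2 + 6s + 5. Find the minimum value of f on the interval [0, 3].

5

Differentiating, f'(s) = 4s^2 - 10s + 6; which vanishes at s = 1 and s = 3/2.
Evaluating at the critical points and endpoints: f(0) = 5, f(1) = 22/3, f(3/2) = 29/4, f(3) = 14.
The minimum over the interval is 5, attained at s = 0.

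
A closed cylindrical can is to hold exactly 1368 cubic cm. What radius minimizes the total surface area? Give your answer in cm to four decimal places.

With radius r and height h, πr²h = 1368 so h = 1368/(πr²), and S(r) = 2πr² + 2πrh = 2πr² + 2·1368/r.
S'(r) = 4πr − 2·1368/r² = 0 ⇒ r³ = 1368/(2π), so r ≈ 6.0159 and h = 2r ≈ 12.0318.
S''(r) = 4π + 4·1368/r³ > 0, so this is the minimum; S ≈ 682.1899.

6.0159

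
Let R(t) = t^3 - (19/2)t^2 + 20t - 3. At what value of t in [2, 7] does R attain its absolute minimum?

5

The derivative is 3t^2 - 19t + 20, whose only zero in [2, 7] is t = 5.
Compare values at every candidate in [2, 7]: R(2) = 7, R(5) = -31/2, R(7) = 29/2.
Hence the absolute minimum is -31/2 at t = 5.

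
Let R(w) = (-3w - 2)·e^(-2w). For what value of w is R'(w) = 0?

-1/6

Differentiating with the product rule gives R'(w) = (6w + 1)·e^(-2w). Since e^(-2w) > 0, the only critical point is w = -1/6.
R''(-1/6) has the same sign as 6 > 0, so this is a local minimum.
R(-1/6) = (-3/2)·e^(1/3) ≈ -2.0934.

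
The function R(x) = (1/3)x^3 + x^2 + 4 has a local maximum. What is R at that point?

16/3

Critical points: R'(x) = x^2 + 2x vanishes at x = -2, 0.
Second-derivative test with R''(x) = 2x + 2: R''(-2) = -2 < 0 ⇒ local maximum; R''(0) = 2 > 0 ⇒ local minimum.
The local maximum is R(-2) = 16/3.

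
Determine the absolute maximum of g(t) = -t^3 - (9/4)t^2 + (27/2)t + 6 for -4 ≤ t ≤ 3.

285/16

g'(t) = -3t^2 - (9/2)t + 27/2, which vanishes at t = -3 and t = 3/2.
Compare values at every candidate in [-4, 3]: g(-4) = -20; g(-3) = -111/4; g(3/2) = 285/16; g(3) = -3/4.
Hence the absolute maximum is 285/16 at t = 3/2.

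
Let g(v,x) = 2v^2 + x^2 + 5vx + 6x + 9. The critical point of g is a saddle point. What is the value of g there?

225/17

∂g/∂v = 4v + 5x = 0 and ∂g/∂x = 5v + 2x + 6 = 0, so (v, x) = (-30/17, 24/17).
The Hessian has g_{vv} = 4, g_{xx} = 2, g_{vx} = 5, giving D = -17 < 0, so the point is a saddle point.
g(-30/17, 24/17) = 225/17.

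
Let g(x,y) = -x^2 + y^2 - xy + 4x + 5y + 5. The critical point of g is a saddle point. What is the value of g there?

∂g/∂x = -2x - y + 4 = 0 and ∂g/∂y = -x + 2y + 5 = 0, so (x, y) = (13/5, -6/5).
The Hessian has g_{xx} = -2, g_{yy} = 2, g_{xy} = -1, giving D = -5 < 0, so the point is a saddle point.
g(13/5, -6/5) = 36/5.

36/5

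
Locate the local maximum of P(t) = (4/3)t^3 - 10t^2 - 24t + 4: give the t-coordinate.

P'(t) = 4t^2 - 20t - 24 = 0 at t = -1, 6.
P''(t) = 8t - 20. P''(-1) = -28 < 0 ⇒ local maximum; P''(6) = 28 > 0 ⇒ local minimum.
The local maximum is P(-1) = 50/3.

-1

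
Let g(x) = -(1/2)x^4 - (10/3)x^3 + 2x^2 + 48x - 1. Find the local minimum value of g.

-155/2

g'(x) = -2x^3 - 10x^2 + 4x + 48. Setting g'(x) = 0 gives x ∈ {-4, -3, 2}.
Since g''(x) = -6x^2 - 20x + 4, we get g''(-4) = -12 < 0 ⇒ local maximum; g''(-3) = 10 > 0 ⇒ local minimum; g''(2) = -60 < 0 ⇒ local maximum.
The local minimum is g(-3) = -155/2.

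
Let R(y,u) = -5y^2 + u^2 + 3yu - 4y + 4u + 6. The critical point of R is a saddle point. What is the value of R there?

∂R/∂y = -10y + 3u - 4 = 0 and ∂R/∂u = 3y + 2u + 4 = 0, so (y, u) = (-20/29, -28/29).
The Hessian has R_{yy} = -10, R_{uu} = 2, R_{yu} = 3, giving D = -29 < 0, so the point is a saddle point.
R(-20/29, -28/29) = 158/29.

158/29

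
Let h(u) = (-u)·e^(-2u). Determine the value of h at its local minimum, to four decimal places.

-0.1839

h'(u) = (-1)·e^(-2u) + (-u)·(-2)·e^(-2u) = (2u - 1)·e^(-2u). Since e^(-2u) > 0, the only critical point is u = 1/2.
h''(1/2) has the same sign as 2 > 0, so this is a local minimum.
h(1/2) = (-1/2)·e^(-1) ≈ -0.1839.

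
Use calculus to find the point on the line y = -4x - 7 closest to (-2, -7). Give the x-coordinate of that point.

Minimize D(x)^2 = (x + 2)^2 + (-4x)^2.
d/dx[D^2] = 2(x + 2) + 2·(-4)·(-4x) = 0 ⇒ x = -2/17.
Then y = -111/17 and the distance is √(64/17) ≈ 1.9403.

-2/17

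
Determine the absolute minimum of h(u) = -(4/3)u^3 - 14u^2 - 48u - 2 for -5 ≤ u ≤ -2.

146/3

Differentiating, h'(u) = -4u^2 - 28u - 48; which vanishes at u = -4 and u = -3.
Evaluating at the critical points and endpoints: h(-5) = 164/3,  h(-4) = 154/3,  h(-3) = 52,  h(-2) = 146/3.
So the minimum is h(-2) = 146/3.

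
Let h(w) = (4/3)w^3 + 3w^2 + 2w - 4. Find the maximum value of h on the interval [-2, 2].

h'(w) = 4w^2 + 6w + 2, which vanishes at w = -1 and w = -1/2.
Candidates: h(-2) = -20/3; h(-1) = -13/3; h(-1/2) = -53/12; h(2) = 68/3.
The maximum over the interval is 68/3, attained at w = 2.

68/3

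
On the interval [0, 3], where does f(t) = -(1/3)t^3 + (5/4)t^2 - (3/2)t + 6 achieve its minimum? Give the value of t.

3

f'(t) = -t^2 + (5/2)t - 3/2, which vanishes at t = 1 and t = 3/2.
Evaluating at the critical points and endpoints: f(0) = 6, f(1) = 65/12, f(3/2) = 87/16, f(3) = 15/4.
Hence the absolute minimum is 15/4 at t = 3.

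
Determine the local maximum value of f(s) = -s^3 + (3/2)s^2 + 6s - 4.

6

Critical points: f'(s) = -3s^2 + 3s + 6 vanishes at s = -1, 2.
Second-derivative test with f''(s) = -6s + 3: f''(-1) = 9 > 0 ⇒ local minimum; f''(2) = -9 < 0 ⇒ local maximum.
Thus f has its local maximum at s = 2, with value 6.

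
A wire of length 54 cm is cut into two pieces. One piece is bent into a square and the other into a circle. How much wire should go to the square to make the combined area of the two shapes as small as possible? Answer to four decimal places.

Let x be the length used for the square. Square side x/4; circle radius (54−x)/(2π).
A(x) = (x/4)² + π·((54−x)/(2π))² = x²/16 + (54−x)²/(4π) for 0 ≤ x ≤ 54. A'(x) = x/8 − (54−x)/(2π) = 0 gives x = 4·54/(π+4) ≈ 30.2454.
A'' = 1/8 + 1/(2π) > 0, so this gives the minimum combined area; x ≈ 30.2454 cm to the square.

30.2454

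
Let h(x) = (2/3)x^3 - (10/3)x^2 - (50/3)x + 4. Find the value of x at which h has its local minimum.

h'(x) = 2x^2 - (20/3)x - 50/3. Setting h'(x) = 0 gives x ∈ {-5/3, 5}.
Since h''(x) = 4x - 20/3, we get h''(-5/3) = -40/3 < 0 ⇒ local maximum; h''(5) = 40/3 > 0 ⇒ local minimum.
Thus h has its local minimum at x = 5, with value -238/3.

5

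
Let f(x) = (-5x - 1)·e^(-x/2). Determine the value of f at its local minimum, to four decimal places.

Differentiating with the product rule gives f'(x) = ((5/2)x - 9/2)·e^(-x/2). Since e^(-x/2) > 0, the only critical point is x = 9/5.
f''(9/5) has the same sign as 5/2 > 0, so this is a local minimum.
f(9/5) = (-10)·e^(-9/10) ≈ -4.0657.

-4.0657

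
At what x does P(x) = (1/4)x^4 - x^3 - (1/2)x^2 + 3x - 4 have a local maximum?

Critical points: P'(x) = x^3 - 3x^2 - x + 3 vanishes at x = -1, 1, 3.
Second-derivative test with P''(x) = 3x^2 - 6x - 1: P''(-1) = 8 > 0 ⇒ local minimum; P''(1) = -4 < 0 ⇒ local maximum; P''(3) = 8 > 0 ⇒ local minimum.
So the local maximum value is P(1) = -9/4.

1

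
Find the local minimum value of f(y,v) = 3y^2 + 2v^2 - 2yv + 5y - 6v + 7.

21/10

∂f/∂y = 6y - 2v + 5 = 0 and ∂f/∂v = -2y + 4v - 6 = 0, so (y, v) = (-2/5, 13/10).
The Hessian has f_{yy} = 6, f_{vv} = 4, f_{yv} = -2, giving D = 20 > 0 with f_{yy} > 0, so the point is a local minimum.
f(-2/5, 13/10) = 21/10.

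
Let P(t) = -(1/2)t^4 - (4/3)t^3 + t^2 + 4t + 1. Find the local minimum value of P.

-7/6

P'(t) = -2t^3 - 4t^2 + 2t + 4. Setting P'(t) = 0 gives t ∈ {-2, -1, 1}.
Since P''(t) = -6t^2 - 8t + 2, we get P''(-2) = -6 < 0 ⇒ local maximum; P''(-1) = 4 > 0 ⇒ local minimum; P''(1) = -12 < 0 ⇒ local maximum.
Thus P has its local minimum at t = -1, with value -7/6.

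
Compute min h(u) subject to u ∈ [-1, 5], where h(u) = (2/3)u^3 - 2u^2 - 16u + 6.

The derivative is 2u^2 - 4u - 16, whose only zero in [-1, 5] is u = 4.
Candidates: h(-1) = 58/3,  h(4) = -142/3,  h(5) = -122/3.
Hence the absolute minimum is -142/3 at u = 4.

-142/3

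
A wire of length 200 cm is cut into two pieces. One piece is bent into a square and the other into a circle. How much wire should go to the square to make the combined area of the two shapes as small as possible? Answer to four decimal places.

Let x be the length used for the square. Square side x/4; circle radius (200−x)/(2π).
A(x) = (x/4)² + π·((200−x)/(2π))² = x²/16 + (200−x)²/(4π) for 0 ≤ x ≤ 200. A'(x) = x/8 − (200−x)/(2π) = 0 gives x = 4·200/(π+4) ≈ 112.0198.
A'' = 1/8 + 1/(2π) > 0, so this gives the minimum combined area; x ≈ 112.0198 cm to the square.

112.0198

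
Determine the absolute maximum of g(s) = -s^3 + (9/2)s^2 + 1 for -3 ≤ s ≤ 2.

g'(s) = -3s^2 + 9s, whose only zero in [-3, 2] is s = 0.
Evaluating at the critical points and endpoints: g(-3) = 137/2, g(0) = 1, g(2) = 11.
Hence the absolute maximum is 137/2 at s = -3.

137/2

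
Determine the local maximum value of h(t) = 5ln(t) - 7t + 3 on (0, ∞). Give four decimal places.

h'(t) = 5/t − 7 = 0 gives t = 5/7.
h''(t) = -5/t², which is negative for t > 0, so this is a local maximum.
h(5/7) = 5·ln(5/7) - 5 + 3 ≈ -3.6824.

-3.6824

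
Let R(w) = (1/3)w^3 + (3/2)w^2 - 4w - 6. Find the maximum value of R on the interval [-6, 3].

Differentiating, R'(w) = w^2 + 3w - 4; which vanishes at w = -4 and w = 1.
Compare values at every candidate in [-6, 3]: R(-6) = 0,  R(-4) = 38/3,  R(1) = -49/6,  R(3) = 9/2.
Hence the absolute maximum is 38/3 at w = -4.

38/3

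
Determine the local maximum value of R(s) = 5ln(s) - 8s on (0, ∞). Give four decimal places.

R'(s) = 5/s − 8 = 0 gives s = 5/8.
R''(s) = -5/s², which is negative for s > 0, so this is a local maximum.
R(5/8) = 5·ln(5/8) - 5 ≈ -7.3500.

-7.3500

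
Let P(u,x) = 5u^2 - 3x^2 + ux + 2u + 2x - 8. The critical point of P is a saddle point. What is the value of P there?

-484/61

∂P/∂u = 10u + x + 2 = 0 and ∂P/∂x = u - 6x + 2 = 0, so (u, x) = (-14/61, 18/61).
The Hessian has P_{uu} = 10, P_{xx} = -6, P_{ux} = 1, giving D = -61 < 0, so the point is a saddle point.
P(-14/61, 18/61) = -484/61.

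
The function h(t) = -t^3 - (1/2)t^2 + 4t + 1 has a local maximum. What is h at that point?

h'(t) = -3t^2 - t + 4. Setting h'(t) = 0 gives t ∈ {-4/3, 1}.
Since h''(t) = -6t - 1, we get h''(-4/3) = 7 > 0 ⇒ local minimum; h''(1) = -7 < 0 ⇒ local maximum.
The local maximum is h(1) = 7/2.

7/2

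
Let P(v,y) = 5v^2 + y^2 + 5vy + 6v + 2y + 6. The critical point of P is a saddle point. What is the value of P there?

∂P/∂v = 10v + 5y + 6 = 0 and ∂P/∂y = 5v + 2y + 2 = 0, so (v, y) = (2/5, -2).
The Hessian has P_{vv} = 10, P_{yy} = 2, P_{vy} = 5, giving D = -5 < 0, so the point is a saddle point.
P(2/5, -2) = 26/5.

26/5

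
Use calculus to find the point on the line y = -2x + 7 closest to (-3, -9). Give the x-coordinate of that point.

29/5

Minimize D(x)^2 = (x + 3)^2 + (-2x + 16)^2.
d/dx[D^2] = 2(x + 3) + 2·(-2)·(-2x + 16) = 0 ⇒ x = 29/5.
Then y = -23/5 and the distance is √(484/5) ≈ 9.8387.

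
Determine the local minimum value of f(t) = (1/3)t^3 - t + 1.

1/3

Critical points: f'(t) = t^2 - 1 vanishes at t = -1, 1.
f''(t) = 2t. f''(-1) = -2 < 0 ⇒ local maximum; f''(1) = 2 > 0 ⇒ local minimum.
So the local minimum value is f(1) = 1/3.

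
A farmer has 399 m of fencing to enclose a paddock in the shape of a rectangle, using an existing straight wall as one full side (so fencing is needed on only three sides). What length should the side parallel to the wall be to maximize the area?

399/2

Let the sides perpendicular to the wall have length x and the parallel side y, so 2x + y = 399 and the area is A = xy = x(399 − 2x).
A'(x) = 399 − 4x = 0 gives x = 399/4, and A''(x) = −4 < 0 confirms a maximum.
Then y = 399 − 2·399/4 = 399/2 and A = 159201/8.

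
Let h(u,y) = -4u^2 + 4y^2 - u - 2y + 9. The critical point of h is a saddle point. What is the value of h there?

141/16

∂h/∂u = -8u - 1 = 0 and ∂h/∂y = 8y - 2 = 0, so (u, y) = (-1/8, 1/4).
The Hessian has h_{uu} = -8, h_{yy} = 8, h_{uy} = 0, giving D = -64 < 0, so the point is a saddle point.
h(-1/8, 1/4) = 141/16.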